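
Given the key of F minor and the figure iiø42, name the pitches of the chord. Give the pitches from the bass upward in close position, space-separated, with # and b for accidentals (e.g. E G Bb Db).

The numeral's case and figure indicate a half-diminished seventh chord. In F minor its root, the second degree, is G.
Stacking thirds from G gives G-Bb-Db-F.
With the 42 figure the chord is in third inversion; from the bass F upward in close position it reads F-G-Bb-Db.

F G Bb Db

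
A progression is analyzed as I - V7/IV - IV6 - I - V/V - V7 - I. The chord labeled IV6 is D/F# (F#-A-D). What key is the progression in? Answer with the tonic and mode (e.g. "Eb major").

The chord D/F# is a major triad rooted on D; its label is IV6.
Counting down 3 scale steps from D places the tonic on A; a major triad on degree 4 is diatonic only in major.

A major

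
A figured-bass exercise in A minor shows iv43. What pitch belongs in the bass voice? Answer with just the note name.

A

iv in A minor has root D; the chord is D-F-A-C.
The figure 43 means second inversion — the fifth is in the bass.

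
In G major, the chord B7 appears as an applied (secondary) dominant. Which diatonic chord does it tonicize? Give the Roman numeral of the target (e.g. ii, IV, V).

vi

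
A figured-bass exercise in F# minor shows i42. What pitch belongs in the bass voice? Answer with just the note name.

i in F# minor has root F#; the chord is F#-A-C#-E.
The figure 42 means third inversion — the seventh is in the bass.

E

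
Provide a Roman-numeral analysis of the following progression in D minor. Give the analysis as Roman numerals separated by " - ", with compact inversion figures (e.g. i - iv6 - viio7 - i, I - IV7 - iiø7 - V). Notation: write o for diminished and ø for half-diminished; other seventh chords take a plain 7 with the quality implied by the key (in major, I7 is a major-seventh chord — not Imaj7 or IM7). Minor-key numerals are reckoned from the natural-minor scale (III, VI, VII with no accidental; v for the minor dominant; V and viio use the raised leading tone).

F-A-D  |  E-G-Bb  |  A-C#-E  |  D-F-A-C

i6 - iio - V - i7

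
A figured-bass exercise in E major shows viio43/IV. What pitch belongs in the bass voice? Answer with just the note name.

D

The applied chord viio43/IV is rooted on G#: G#-B-D-F.
The figure 43 means second inversion — the fifth is in the bass.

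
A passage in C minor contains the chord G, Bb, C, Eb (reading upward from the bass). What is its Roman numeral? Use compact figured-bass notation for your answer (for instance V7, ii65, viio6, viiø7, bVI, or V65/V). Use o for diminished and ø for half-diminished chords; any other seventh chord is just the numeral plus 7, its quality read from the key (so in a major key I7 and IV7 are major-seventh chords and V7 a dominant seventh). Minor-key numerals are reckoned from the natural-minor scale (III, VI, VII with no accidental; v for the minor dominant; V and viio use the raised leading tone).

Stacked in thirds the chord is C-Eb-G-Bb: a minor seventh chord on C.
C is scale degree 1 in C minor, and a minor seventh chord on that degree is written i7.
With G in the bass the chord is in second inversion, so the figured bass is 43.

i43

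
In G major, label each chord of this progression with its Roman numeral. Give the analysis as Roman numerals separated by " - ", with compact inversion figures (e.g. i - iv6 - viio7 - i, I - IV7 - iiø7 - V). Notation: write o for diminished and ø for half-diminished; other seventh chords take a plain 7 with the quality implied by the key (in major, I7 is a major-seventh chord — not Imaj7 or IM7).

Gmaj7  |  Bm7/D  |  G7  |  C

Gmaj7: major seventh chord on G = scale degree 1 → I7.
Bm7/D: minor seventh chord on B = scale degree 3 → iii65.
G7: a dominant seventh chord on G, the applied dominant of IV → V7/IV.
C has root C, degree 4 in G major, so IV.

I7 - iii65 - V7/IV - IV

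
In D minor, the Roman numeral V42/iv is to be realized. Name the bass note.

C

The applied chord V42/iv is rooted on D: D-F#-A-C.
The figure 42 means third inversion — the seventh is in the bass.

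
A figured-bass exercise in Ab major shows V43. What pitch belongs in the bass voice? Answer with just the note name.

V in Ab major has root Eb; the chord is Eb-G-Bb-Db.
The figure 43 means second inversion — the fifth is in the bass.

Bb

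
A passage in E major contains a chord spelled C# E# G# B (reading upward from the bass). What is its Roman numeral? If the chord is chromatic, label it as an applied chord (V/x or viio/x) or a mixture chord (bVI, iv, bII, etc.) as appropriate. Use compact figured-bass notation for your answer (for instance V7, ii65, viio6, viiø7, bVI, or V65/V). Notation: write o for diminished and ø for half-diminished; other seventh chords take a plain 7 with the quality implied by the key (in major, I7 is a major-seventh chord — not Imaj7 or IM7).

V7/ii

Stacked in thirds the chord is C#-E#-G#-B: a dominant seventh chord on C#.
C# is not a diatonic chord root with this quality in E major, but it lies a perfect fifth above F# (ii), so the chord functions as an applied dominant of ii.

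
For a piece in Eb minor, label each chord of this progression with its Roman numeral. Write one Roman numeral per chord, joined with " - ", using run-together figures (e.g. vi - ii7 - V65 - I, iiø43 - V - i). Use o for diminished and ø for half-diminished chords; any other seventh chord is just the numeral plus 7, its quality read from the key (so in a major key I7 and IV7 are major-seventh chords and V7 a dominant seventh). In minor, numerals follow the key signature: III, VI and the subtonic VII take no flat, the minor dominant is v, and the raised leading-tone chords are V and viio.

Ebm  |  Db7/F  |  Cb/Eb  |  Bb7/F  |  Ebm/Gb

i - VII65 - VI6 - V43 - i6

Ebm has root Eb, degree 1 in Eb minor, so i.
Db7/F: dominant seventh chord on Db = scale degree 7 → VII65.
Cb/Eb: root Cb is the submediant; major triad there is VI6.
Bb7/F has root Bb, degree 5 in Eb minor, so V43.
Ebm/Gb: minor triad on Eb = scale degree 1 → i6.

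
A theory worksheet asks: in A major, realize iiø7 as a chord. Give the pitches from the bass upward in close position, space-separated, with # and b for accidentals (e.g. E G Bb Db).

Scale degree 2 in A major is B; here the chord built on it is altered to a half-diminished seventh chord. iiø7 is the half-diminished supertonic seventh, borrowed from the parallel minor.
So the chord is B-D-F-A.

B D F A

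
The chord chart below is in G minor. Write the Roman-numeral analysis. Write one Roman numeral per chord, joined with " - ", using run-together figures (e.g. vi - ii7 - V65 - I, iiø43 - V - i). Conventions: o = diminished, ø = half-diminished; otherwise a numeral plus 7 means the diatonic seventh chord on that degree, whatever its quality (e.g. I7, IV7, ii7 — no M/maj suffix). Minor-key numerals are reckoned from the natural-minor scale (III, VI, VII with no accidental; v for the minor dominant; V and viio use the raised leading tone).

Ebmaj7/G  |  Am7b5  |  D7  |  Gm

VI65 - iiø7 - V7 - i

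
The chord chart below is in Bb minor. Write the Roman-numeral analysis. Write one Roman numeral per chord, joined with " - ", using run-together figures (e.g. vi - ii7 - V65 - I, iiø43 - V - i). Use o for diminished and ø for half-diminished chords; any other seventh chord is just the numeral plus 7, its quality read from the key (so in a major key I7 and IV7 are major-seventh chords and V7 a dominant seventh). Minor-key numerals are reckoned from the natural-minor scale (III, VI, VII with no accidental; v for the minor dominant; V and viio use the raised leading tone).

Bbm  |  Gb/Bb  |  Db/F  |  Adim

i - VI6 - III6 - viio

Bbm: root Bb is the tonic; minor triad there is i.
Gb/Bb has root Gb, degree 6 in Bb minor, so VI6.
Db/F has root Db, degree 3 in Bb minor, so III6.
Adim has root A, degree 7 in Bb minor, so viio.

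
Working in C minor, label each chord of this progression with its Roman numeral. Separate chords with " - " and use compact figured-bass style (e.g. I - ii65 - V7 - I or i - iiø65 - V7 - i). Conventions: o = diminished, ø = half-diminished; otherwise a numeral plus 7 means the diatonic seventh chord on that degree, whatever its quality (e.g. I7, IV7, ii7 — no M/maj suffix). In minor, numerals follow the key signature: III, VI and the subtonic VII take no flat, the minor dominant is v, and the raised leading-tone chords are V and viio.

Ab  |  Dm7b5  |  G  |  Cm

VI - iiø7 - V - i

Ab has root Ab, degree 6 in C minor, so VI.
Dm7b5 has root D, degree 2 in C minor, so iiø7.
G: major triad on G = scale degree 5 → V.
Cm: root C is the tonic; minor triad there is i.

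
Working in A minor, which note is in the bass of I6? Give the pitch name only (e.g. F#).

C#

I in A minor has root A; the chord is A-C#-E.
The figure 6 means first inversion — the third is in the bass.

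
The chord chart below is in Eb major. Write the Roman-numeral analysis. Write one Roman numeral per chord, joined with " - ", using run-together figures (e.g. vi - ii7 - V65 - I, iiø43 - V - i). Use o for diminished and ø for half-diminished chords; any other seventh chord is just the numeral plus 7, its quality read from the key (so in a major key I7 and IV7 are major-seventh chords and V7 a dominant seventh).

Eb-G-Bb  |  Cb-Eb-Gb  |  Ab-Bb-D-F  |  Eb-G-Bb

I - bVI - V42 - I

Eb-G-Bb: major triad on Eb = scale degree 1 → I.
Cb-Eb-Gb: major triad on Cb — chromatic; bVI (borrowed from the parallel minor).
Ab-Bb-D-F: root Bb is the dominant; dominant seventh chord there is V42.
Eb-G-Bb: root Eb is the tonic; major triad there is I.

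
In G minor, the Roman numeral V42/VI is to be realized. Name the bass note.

Ab

The applied chord V42/VI is rooted on Bb: Bb-D-F-Ab.
The figure 42 means third inversion — the seventh is in the bass.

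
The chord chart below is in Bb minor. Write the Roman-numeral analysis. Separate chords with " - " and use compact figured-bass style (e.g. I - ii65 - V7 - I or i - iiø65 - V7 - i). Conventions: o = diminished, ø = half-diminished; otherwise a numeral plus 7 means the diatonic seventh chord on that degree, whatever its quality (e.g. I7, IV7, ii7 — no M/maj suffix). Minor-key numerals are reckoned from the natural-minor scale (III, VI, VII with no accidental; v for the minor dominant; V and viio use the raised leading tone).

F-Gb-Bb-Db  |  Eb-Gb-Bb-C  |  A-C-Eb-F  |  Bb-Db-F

F-Gb-Bb-Db: root Gb is the submediant; major seventh chord there is VI42.
Eb-Gb-Bb-C has root C, degree 2 in Bb minor, so iiø65.
A-C-Eb-F has root F, degree 5 in Bb minor, so V65.
Bb-Db-F has root Bb, degree 1 in Bb minor, so i.

VI42 - iiø65 - V65 - i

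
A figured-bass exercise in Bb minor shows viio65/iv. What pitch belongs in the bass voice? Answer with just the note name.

F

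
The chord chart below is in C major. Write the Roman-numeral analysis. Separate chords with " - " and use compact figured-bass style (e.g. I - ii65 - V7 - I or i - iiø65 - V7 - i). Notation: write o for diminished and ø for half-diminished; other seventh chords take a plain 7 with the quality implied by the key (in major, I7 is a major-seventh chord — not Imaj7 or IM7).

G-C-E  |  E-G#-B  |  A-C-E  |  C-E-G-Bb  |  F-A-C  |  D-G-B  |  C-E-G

G-C-E: major triad on C = scale degree 1 → I64.
E-G#-B: chromatic; E is V of vi, so V/vi.
A-C-E: minor triad on A = scale degree 6 → vi.
C-E-G-Bb is the secondary dominant of IV (dominant seventh chord on C): V7/IV.
F-A-C: root F is the subdominant; major triad there is IV.
D-G-B: root G is the dominant; major triad there is V64.
C-E-G has root C, degree 1 in C major, so I.

I64 - V/vi - vi - V7/IV - IV - V64 - I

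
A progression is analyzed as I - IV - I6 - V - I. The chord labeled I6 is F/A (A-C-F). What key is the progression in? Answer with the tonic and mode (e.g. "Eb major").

The chord F/A is a major triad rooted on F; its label is I6.
If F is scale degree 1 and the mode makes that degree carry a major triad, the tonic is F and the mode is major.

F major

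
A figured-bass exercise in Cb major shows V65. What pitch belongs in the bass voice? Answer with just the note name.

Bb

V in Cb major has root Gb; the chord is Gb-Bb-Db-Fb.
The figure 65 means first inversion — the third is in the bass.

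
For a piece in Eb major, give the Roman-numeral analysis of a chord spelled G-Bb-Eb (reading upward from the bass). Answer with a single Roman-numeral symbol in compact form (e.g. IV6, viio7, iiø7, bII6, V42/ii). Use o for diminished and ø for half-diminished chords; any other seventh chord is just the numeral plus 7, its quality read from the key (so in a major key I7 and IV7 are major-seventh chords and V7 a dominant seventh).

Stacked in thirds the chord is Eb-G-Bb: a major triad on Eb.
Eb is scale degree 1 in Eb major, and a major triad on that degree is written I.
With G in the bass the chord is in first inversion, so the figured bass is 6.

I6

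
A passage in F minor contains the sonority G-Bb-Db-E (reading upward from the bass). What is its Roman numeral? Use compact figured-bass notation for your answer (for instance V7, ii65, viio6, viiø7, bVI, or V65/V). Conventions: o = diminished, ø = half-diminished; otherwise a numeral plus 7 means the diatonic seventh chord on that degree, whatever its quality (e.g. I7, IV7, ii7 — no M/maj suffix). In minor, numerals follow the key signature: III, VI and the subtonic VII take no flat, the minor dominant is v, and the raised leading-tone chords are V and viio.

The pitches E-G-Bb-Db form a fully diminished seventh chord rooted on E.
E is scale degree 7 in F minor, and a fully diminished seventh chord on that degree is written viio7.
With G in the bass the chord is in first inversion, so the figured bass is 65.

viio65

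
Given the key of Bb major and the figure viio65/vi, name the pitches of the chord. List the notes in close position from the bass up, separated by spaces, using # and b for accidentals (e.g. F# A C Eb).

A C Eb F#

viio65/vi is a secondary leading-tone chord. The target vi is G in Bb major; the applied chord is rooted a semitone below, on F#.
Building a fully diminished seventh chord on F# gives F#-A-C-Eb.
The figured bass 65 indicates first inversion, placing the third (A) in the bass: A-C-Eb-F#.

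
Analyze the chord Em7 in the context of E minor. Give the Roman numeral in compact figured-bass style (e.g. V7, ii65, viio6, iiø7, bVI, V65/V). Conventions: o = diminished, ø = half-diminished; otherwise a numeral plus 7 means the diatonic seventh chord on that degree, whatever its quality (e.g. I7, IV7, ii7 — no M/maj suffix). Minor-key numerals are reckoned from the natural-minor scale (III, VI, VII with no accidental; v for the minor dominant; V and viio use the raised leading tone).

i7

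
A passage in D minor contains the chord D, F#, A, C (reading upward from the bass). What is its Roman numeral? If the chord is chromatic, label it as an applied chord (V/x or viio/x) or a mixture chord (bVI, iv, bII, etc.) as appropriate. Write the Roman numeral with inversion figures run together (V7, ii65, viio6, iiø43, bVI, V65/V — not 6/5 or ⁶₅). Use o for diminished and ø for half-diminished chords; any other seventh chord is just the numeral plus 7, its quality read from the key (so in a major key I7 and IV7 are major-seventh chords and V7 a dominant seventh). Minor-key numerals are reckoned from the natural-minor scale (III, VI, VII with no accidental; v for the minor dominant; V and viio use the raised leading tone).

V7/iv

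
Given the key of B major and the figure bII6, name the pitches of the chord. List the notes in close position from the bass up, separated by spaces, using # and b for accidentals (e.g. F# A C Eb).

bII6 is the Neapolitan sixth — a major triad on the lowered second degree, here in its customary first inversion. In B major that root is C.
So the chord is C-E-G.
With the 6 figure the chord is in first inversion; from the bass E upward in close position it reads E-G-C.

E G C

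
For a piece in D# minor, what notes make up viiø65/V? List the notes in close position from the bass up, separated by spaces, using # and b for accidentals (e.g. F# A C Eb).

The slash marks an applied leading-tone chord: viio of V. In D# minor, V is A#, so the leading tone to it is G##, a half step below.
Building a half-diminished seventh chord on G## gives G##-B#-D#-F##.
With the 65 figure the chord is in first inversion; from the bass B# upward in close position it reads B#-D#-F##-G##.

B# D# F## G##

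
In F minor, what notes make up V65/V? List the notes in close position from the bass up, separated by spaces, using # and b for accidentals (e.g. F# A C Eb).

The slash means an applied dominant: we want the dominant of V. In F minor, V is C major, and its dominant is built on G.
Building a dominant seventh chord on G gives G-B-D-F.
With the 65 figure the chord is in first inversion; from the bass B upward in close position it reads B-D-F-G.

B D F G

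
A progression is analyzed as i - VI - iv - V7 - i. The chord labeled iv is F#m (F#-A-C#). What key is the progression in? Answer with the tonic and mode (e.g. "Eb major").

C# minor

The chord F#m is a minor triad rooted on F#; its label is iv.
iv on F# implies F# is the subdominant; that puts the tonic at C#, and the lowercase numeral fits minor mode.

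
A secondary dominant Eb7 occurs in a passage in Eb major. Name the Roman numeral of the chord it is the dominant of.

IV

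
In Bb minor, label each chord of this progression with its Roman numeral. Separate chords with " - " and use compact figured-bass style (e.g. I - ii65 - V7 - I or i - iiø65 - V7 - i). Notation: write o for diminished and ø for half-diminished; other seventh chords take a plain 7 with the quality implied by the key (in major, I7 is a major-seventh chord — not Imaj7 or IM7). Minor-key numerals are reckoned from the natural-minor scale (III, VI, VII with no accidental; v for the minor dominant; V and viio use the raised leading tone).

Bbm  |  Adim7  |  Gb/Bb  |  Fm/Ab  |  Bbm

i - viio7 - VI6 - v6 - i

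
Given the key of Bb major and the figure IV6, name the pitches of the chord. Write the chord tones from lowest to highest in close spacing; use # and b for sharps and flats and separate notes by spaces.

The numeral's case and figure indicate a major triad. In Bb major its root, the subdominant, is Eb.
That chord is spelled Eb-G-Bb.
With the 6 figure the chord is in first inversion; from the bass G upward in close position it reads G-Bb-Eb.

G Bb Eb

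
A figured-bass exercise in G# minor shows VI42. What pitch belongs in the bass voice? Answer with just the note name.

VI in G# minor has root E; the chord is E-G#-B-D#.
The figure 42 means third inversion — the seventh is in the bass.

D#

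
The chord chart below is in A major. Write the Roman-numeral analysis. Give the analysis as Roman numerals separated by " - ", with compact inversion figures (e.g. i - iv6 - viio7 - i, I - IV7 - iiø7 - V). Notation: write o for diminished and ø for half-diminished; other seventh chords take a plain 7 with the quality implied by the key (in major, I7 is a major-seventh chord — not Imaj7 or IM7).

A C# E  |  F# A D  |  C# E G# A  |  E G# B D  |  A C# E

I - IV6 - I65 - V7 - I

A-C#-E: major triad on A = scale degree 1 → I.
F#-A-D: root D is the subdominant; major triad there is IV6.
C#-E-G#-A: major seventh chord on A = scale degree 1 → I65.
E-G#-B-D: dominant seventh chord on E = scale degree 5 → V7.
A-C#-E: root A is the tonic; major triad there is I.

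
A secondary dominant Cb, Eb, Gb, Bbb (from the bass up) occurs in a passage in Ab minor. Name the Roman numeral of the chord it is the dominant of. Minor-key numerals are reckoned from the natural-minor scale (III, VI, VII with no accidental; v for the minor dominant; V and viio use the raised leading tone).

VI

The chord is a dominant seventh chord on Cb.
A dominant resolves down a perfect fifth: Cb → Fb. In Ab minor, Fb is scale degree 6, i.e. VI.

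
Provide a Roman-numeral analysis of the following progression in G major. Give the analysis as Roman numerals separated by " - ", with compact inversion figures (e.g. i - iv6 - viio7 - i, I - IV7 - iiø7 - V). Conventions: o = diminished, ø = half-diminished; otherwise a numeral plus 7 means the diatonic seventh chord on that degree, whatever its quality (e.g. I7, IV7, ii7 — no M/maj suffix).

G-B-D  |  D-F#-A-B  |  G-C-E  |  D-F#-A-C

G-B-D: major triad on G = scale degree 1 → I.
D-F#-A-B: root B is the mediant; minor seventh chord there is iii65.
G-C-E has root C, degree 4 in G major, so IV64.
D-F#-A-C: root D is the dominant; dominant seventh chord there is V7.

I - iii65 - IV64 - V7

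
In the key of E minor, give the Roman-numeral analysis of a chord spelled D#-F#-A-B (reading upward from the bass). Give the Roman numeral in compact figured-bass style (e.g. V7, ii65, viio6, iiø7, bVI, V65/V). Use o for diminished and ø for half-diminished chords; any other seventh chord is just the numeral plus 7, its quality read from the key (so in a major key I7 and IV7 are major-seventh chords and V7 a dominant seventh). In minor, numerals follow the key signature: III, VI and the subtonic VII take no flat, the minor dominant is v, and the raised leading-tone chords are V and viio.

Stacked in thirds the chord is B-D#-F#-A: a dominant seventh chord on B.
B is scale degree 5 in E minor, and a dominant seventh chord on that degree is written V7.
With D# in the bass the chord is in first inversion, so the figured bass is 65.

V65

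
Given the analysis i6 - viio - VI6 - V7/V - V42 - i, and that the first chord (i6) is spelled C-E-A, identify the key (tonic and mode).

A minor

i6 is given as C-E-A — a minor triad with root A.
If A is scale degree 1 and the mode makes that degree carry a minor triad, the tonic is A and the mode is minor.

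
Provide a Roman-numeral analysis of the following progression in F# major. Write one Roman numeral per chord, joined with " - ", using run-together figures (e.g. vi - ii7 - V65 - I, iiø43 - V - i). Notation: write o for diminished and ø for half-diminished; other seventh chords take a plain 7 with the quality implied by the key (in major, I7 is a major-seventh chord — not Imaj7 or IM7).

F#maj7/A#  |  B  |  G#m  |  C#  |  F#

F#maj7/A# has root F#, degree 1 in F# major, so I65.
B has root B, degree 4 in F# major, so IV.
G#m has root G#, degree 2 in F# major, so ii.
C#: root C# is the dominant; major triad there is V.
F#: root F# is the tonic; major triad there is I.

I65 - IV - ii - V - I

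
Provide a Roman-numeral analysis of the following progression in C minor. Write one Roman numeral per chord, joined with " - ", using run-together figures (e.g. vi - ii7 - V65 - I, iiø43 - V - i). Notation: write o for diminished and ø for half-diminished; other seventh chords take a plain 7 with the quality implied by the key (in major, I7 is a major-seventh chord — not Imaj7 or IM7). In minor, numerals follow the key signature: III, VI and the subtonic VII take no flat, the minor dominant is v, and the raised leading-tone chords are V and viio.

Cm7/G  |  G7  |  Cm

i43 - V7 - i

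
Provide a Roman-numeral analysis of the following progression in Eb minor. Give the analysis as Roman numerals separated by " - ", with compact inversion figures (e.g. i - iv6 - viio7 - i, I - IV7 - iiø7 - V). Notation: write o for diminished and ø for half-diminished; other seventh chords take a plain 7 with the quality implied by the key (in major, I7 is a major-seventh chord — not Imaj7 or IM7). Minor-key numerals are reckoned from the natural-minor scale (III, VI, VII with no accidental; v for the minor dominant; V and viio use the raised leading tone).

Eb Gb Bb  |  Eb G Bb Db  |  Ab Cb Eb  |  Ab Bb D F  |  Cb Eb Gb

i - V7/iv - iv - V42 - VI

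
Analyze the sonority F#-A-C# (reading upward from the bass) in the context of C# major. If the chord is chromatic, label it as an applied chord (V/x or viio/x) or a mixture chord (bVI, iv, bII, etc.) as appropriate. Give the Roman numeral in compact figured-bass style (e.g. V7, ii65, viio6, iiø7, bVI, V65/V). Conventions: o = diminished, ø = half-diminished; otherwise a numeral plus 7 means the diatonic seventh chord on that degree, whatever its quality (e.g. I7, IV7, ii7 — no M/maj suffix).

iv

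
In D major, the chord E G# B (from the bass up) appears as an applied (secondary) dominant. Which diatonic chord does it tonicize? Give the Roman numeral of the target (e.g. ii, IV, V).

V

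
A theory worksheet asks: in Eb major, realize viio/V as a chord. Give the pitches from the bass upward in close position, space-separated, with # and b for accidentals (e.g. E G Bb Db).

The slash marks an applied leading-tone chord: viio of V. In Eb major, V is Bb, so the leading tone to it is A, a half step below.
Building a diminished triad on A gives A-C-Eb.

A C Eb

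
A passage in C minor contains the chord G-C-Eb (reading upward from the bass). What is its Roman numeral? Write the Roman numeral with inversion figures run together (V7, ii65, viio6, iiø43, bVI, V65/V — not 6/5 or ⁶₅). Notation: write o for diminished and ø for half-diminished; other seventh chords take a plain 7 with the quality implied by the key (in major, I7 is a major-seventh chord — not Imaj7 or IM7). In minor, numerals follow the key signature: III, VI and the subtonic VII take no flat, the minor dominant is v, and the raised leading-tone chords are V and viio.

i64

Stacked in thirds the chord is C-Eb-G: a minor triad on C.
In C minor, C is the tonic; the diatonic minor triad there is i.
With G in the bass the chord is in second inversion, so the figured bass is 64.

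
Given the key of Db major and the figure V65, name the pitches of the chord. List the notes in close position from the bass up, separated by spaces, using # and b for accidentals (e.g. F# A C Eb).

C Eb Gb Ab

In Db major, scale degree 5 is Ab, and the diatonic chord built there is a dominant seventh chord.
Stacking thirds from Ab gives Ab-C-Eb-Gb.
The figured bass 65 indicates first inversion, placing the third (C) in the bass: C-Eb-Gb-Ab.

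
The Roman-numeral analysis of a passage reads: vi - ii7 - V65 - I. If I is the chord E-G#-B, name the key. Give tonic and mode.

E major

The anchor chord is a major triad on E, labeled I.
If E is scale degree 1 and the mode makes that degree carry a major triad, the tonic is E and the mode is major.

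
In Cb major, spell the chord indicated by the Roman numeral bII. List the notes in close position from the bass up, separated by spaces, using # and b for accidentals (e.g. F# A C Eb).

Dbb Fb Abb

Scale degree 2 in Cb major is Db; lowering it a half step gives Dbb. bII is the Neapolitan chord — a major triad on the lowered second degree.
So the chord is Dbb-Fb-Abb.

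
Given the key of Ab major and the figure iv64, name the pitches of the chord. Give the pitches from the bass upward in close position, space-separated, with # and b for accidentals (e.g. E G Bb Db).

iv64 is the minor subdominant, borrowed from the parallel minor. In Ab major that root is Db.
So the chord is Db-Fb-Ab, a minor triad.
The figured bass 64 indicates second inversion, placing the fifth (Ab) in the bass: Ab-Db-Fb.

Ab Db Fb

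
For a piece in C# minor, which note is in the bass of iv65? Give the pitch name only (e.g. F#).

iv in C# minor has root F#; the chord is F#-A-C#-E.
The figure 65 means first inversion — the third is in the bass.

A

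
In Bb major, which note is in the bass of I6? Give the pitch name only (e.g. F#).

D

I in Bb major has root Bb; the chord is Bb-D-F.
The figure 6 means first inversion — the third is in the bass.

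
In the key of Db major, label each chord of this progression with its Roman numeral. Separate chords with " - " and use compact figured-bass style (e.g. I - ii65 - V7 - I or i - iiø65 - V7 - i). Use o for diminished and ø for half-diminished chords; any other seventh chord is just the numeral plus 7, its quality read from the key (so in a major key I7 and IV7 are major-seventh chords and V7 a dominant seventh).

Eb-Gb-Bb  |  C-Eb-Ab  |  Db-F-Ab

Eb-Gb-Bb has root Eb, degree 2 in Db major, so ii.
C-Eb-Ab has root Ab, degree 5 in Db major, so V6.
Db-F-Ab has root Db, degree 1 in Db major, so I.

ii - V6 - I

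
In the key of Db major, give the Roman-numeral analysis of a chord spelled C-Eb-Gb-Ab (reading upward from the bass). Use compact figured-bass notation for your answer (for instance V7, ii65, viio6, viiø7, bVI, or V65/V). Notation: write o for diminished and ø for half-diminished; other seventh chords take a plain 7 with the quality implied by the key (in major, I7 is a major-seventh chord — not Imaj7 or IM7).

V65

Stacked in thirds the chord is Ab-C-Eb-Gb: a dominant seventh chord on Ab.
Ab is scale degree 5 in Db major, and a dominant seventh chord on that degree is written V7.
With C in the bass the chord is in first inversion, so the figured bass is 65.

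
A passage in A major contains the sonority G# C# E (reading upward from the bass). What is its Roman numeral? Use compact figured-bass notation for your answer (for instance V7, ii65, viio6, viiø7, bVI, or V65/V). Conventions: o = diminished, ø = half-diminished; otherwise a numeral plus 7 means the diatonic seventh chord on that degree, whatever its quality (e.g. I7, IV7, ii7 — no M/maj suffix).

iii64

The pitches C#-E-G# form a minor triad rooted on C#.
In A major, C# is the mediant; the diatonic minor triad there is iii.
With G# in the bass the chord is in second inversion, so the figured bass is 64.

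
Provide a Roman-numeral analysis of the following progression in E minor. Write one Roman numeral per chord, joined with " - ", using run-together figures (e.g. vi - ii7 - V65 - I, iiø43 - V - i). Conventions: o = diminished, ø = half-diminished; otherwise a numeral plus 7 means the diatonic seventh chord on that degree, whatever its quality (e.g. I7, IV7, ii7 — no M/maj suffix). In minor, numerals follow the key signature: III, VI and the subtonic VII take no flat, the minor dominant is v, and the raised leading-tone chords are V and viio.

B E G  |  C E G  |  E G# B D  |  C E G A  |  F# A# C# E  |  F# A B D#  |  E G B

i64 - VI - V7/iv - iv65 - V7/V - V43 - i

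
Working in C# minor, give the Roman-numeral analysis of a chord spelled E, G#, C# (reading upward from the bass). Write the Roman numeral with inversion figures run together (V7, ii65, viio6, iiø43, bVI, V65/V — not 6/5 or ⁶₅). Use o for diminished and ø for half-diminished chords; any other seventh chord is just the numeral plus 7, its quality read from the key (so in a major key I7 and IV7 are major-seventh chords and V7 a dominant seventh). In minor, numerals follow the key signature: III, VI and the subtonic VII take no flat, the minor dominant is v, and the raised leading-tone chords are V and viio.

i6

Stacked in thirds the chord is C#-E-G#: a minor triad on C#.
In C# minor, C# is the tonic; the diatonic minor triad there is i.
With E in the bass the chord is in first inversion, so the figured bass is 6.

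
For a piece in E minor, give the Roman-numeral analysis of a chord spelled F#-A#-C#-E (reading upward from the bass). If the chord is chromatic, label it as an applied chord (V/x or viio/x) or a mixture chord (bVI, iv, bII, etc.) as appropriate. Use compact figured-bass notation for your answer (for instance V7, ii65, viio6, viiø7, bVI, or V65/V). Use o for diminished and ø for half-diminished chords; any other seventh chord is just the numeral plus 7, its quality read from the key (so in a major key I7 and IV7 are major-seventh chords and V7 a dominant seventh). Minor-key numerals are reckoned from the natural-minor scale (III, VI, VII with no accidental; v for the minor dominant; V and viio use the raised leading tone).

Stacked in thirds the chord is F#-A#-C#-E: a dominant seventh chord on F#.
F# is not a diatonic chord root with this quality in E minor, but it lies a perfect fifth above B (V), so the chord functions as an applied dominant of V.

V7/V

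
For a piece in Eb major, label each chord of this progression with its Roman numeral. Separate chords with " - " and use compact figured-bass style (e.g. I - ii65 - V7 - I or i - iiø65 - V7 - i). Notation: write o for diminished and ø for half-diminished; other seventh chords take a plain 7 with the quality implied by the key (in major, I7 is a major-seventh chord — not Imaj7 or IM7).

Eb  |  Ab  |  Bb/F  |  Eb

Eb has root Eb, degree 1 in Eb major, so I.
Ab: root Ab is the subdominant; major triad there is IV.
Bb/F has root Bb, degree 5 in Eb major, so V64.
Eb has root Eb, degree 1 in Eb major, so I.

I - IV - V64 - I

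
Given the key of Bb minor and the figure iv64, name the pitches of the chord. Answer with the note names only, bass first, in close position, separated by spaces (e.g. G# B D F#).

Bb Eb Gb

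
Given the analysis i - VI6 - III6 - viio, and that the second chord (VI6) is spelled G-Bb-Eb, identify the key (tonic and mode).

G minor

The anchor chord is a major triad on Eb, labeled VI6.
VI6 on Eb implies Eb is the submediant; that puts the tonic at G, and the uppercase numeral fits minor mode.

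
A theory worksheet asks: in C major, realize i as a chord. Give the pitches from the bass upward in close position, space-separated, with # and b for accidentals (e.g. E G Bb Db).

i is the minor tonic, borrowed from the parallel minor. In C major that root is C.
So the chord is C-Eb-G.

C Eb G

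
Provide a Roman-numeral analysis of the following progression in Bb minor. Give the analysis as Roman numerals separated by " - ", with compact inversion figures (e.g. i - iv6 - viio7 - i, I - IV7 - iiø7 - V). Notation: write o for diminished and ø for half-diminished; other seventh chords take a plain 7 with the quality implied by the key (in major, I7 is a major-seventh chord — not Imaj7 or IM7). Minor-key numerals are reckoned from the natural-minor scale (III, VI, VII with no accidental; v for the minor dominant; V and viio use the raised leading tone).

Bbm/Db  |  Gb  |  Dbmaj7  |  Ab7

Bbm/Db: root Bb is the tonic; minor triad there is i6.
Gb has root Gb, degree 6 in Bb minor, so VI.
Dbmaj7 has root Db, degree 3 in Bb minor, so III7.
Ab7: root Ab is the subtonic; dominant seventh chord there is VII7.

i6 - VI - III7 - VII7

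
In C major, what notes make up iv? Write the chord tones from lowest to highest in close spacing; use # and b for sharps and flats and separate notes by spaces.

iv is the minor subdominant, borrowed from the parallel minor. In C major that root is F.
So the chord is F-Ab-C.

F Ab C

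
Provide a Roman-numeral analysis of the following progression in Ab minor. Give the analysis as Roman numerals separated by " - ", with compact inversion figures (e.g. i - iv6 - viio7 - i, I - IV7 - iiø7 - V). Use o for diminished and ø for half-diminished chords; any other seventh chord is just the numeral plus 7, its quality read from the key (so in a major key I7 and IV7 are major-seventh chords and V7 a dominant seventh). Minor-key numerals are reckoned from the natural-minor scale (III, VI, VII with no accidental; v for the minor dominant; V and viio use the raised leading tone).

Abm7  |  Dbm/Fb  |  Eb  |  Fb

i7 - iv6 - V - VI

Abm7 has root Ab, degree 1 in Ab minor, so i7.
Dbm/Fb has root Db, degree 4 in Ab minor, so iv6.
Eb has root Eb, degree 5 in Ab minor, so V.
Fb: root Fb is the submediant; major triad there is VI.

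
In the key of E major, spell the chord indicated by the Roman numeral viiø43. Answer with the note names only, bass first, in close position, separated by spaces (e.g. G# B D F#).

A C# D# F#

The numeral's case and figure indicate a half-diminished seventh chord. In E major its root, the seventh degree, is D#.
Stacking thirds from D# gives D#-F#-A-C#.
With the 43 figure the chord is in second inversion; from the bass A upward in close position it reads A-C#-D#-F#.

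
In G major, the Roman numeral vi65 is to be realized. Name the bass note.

G

vi in G major has root E; the chord is E-G-B-D.
The figure 65 means first inversion — the third is in the bass.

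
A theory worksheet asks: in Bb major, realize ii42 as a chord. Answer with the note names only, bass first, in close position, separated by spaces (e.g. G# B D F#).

Bb C Eb G

In Bb major, the supertonic is C, and the diatonic chord built there is a minor seventh chord.
Stacking thirds from C gives C-Eb-G-Bb.
With the 42 figure the chord is in third inversion; from the bass Bb upward in close position it reads Bb-C-Eb-G.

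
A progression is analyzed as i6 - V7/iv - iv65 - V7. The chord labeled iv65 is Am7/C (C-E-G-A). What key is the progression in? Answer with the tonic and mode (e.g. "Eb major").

E minor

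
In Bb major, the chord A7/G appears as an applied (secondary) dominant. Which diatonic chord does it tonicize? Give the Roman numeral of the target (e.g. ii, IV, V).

iii

The chord is a dominant seventh chord on A.
A dominant resolves down a perfect fifth: A → D. In Bb major, D is scale degree 3, i.e. iii.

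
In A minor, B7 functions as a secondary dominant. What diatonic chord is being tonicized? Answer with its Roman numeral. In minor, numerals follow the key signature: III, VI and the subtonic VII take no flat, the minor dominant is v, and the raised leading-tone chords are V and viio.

V

The chord is a dominant seventh chord on B.
A dominant resolves down a perfect fifth: B → E. In A minor, E is scale degree 5, i.e. V.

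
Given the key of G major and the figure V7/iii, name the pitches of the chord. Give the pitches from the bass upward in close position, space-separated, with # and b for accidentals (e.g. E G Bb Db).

F# A# C# E

V7/iii is a secondary dominant — the dominant seventh of iii. iii in G major is B, so the applied chord's root is F#, a perfect fifth above.
Building a dominant seventh chord on F# gives F#-A#-C#-E.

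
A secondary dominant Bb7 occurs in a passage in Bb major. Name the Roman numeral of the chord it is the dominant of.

The chord is a dominant seventh chord on Bb.
A dominant resolves down a perfect fifth: Bb → Eb. In Bb major, Eb is scale degree 4, i.e. IV.

IV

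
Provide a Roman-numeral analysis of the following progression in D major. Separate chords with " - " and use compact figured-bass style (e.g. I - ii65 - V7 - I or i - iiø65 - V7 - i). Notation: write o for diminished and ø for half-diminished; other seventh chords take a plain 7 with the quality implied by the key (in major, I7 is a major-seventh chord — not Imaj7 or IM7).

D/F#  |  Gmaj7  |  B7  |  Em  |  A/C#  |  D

D/F# has root D, degree 1 in D major, so I6.
Gmaj7: major seventh chord on G = scale degree 4 → IV7.
B7: chromatic; B is V of ii, so V7/ii.
Em has root E, degree 2 in D major, so ii.
A/C#: root A is the dominant; major triad there is V6.
D: major triad on D = scale degree 1 → I.

I6 - IV7 - V7/ii - ii - V6 - I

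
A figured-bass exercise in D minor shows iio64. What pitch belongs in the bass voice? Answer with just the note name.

Bb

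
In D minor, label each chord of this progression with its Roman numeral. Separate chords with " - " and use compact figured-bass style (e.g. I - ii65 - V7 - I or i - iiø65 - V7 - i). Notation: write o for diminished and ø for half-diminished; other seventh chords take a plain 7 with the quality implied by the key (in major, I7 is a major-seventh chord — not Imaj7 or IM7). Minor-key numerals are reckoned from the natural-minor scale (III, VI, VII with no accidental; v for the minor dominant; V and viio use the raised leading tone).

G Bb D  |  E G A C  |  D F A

iv - v43 - i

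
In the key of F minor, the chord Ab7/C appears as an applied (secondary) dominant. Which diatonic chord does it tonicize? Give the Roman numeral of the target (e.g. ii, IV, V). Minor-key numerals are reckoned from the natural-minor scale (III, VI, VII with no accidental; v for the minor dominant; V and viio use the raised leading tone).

VI

The chord is a dominant seventh chord on Ab.
A dominant resolves down a perfect fifth: Ab → Db. In F minor, Db is scale degree 6, i.e. VI.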